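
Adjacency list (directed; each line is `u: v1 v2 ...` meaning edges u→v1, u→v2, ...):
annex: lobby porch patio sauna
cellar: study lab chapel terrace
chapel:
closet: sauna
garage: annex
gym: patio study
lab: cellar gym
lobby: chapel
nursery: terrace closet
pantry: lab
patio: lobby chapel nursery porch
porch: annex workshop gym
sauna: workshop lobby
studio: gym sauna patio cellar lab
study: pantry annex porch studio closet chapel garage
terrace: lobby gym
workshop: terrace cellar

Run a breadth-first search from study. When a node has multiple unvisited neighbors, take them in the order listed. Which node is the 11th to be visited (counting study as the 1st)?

patio

Visit study; enqueue pantry, annex, porch, studio, closet, chapel, garage → queue [pantry, annex, porch, studio, closet, chapel, garage]
Visit pantry; enqueue lab → queue [annex, porch, studio, closet, chapel, garage, lab]
Visit annex; enqueue lobby, patio, sauna → queue [porch, studio, closet, chapel, garage, lab, lobby, patio, sauna]
Visit porch; enqueue workshop, gym → queue [studio, closet, chapel, garage, lab, lobby, patio, sauna, workshop, gym]
Visit studio; enqueue cellar → queue [closet, chapel, garage, lab, lobby, patio, sauna, workshop, gym, cellar]
Visit closet → queue [chapel, garage, lab, lobby, patio, sauna, workshop, gym, cellar]
Visit chapel → queue [garage, lab, lobby, patio, sauna, workshop, gym, cellar]
Visit garage → queue [lab, lobby, patio, sauna, workshop, gym, cellar]
Visit lab → queue [lobby, patio, sauna, workshop, gym, cellar]
Visit lobby → queue [patio, sauna, workshop, gym, cellar]
Visit patio; enqueue nursery → queue [sauna, workshop, gym, cellar, nursery]
Visit sauna → queue [workshop, gym, cellar, nursery]
Visit workshop; enqueue terrace → queue [gym, cellar, nursery, terrace]
Visit gym → queue [cellar, nursery, terrace]
Visit cellar → queue [nursery, terrace]
Visit nursery → queue [terrace]
Visit terrace → queue []

Visit order: study, pantry, annex, porch, studio, closet, chapel, garage, lab, lobby, patio, sauna, workshop, gym, cellar, nursery, terrace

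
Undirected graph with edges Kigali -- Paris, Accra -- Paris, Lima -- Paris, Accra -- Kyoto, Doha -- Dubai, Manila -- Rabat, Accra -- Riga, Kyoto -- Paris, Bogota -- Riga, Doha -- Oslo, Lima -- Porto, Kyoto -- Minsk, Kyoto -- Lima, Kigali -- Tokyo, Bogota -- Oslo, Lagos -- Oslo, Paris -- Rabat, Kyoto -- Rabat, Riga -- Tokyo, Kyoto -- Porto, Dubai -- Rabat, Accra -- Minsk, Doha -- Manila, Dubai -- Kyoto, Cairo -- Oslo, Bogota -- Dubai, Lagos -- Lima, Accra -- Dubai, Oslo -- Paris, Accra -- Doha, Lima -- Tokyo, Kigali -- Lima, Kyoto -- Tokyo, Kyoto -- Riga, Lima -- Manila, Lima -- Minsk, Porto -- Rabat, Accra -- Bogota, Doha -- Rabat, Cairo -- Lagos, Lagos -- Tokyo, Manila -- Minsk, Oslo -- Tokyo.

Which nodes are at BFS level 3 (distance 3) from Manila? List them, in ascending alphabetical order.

Level 0: Manila
Level 1: Doha, Lima, Minsk, Rabat
Level 2: Accra, Dubai, Kigali, Kyoto, Lagos, Oslo, Paris, Porto, Tokyo
Level 3: Bogota, Cairo, Riga

Bogota, Cairo, Riga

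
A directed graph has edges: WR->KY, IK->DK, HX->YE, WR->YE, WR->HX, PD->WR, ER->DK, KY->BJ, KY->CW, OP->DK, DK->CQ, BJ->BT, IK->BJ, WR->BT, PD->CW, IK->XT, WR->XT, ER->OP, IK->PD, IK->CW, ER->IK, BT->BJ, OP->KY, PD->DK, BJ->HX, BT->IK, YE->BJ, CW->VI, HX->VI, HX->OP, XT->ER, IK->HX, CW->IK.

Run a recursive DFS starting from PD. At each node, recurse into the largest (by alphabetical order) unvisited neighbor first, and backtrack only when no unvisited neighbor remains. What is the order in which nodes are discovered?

Visit PD
PD → WR
WR → YE
YE → BJ
BJ → HX
HX → VI
HX → OP
OP → KY
KY → CW
CW → IK
IK → XT
XT → ER
ER → DK
DK → CQ
BJ → BT

PD → WR → YE → BJ → HX → VI → OP → KY → CW → IK → XT → ER → DK → CQ → BT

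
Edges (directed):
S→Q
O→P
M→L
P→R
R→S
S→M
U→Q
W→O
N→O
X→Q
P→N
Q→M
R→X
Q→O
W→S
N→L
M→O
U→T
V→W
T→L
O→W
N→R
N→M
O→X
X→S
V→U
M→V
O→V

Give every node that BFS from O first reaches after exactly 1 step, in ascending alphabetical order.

Level 0: O
Level 1: P, V, W, X
Level 2: N, Q, R, S, U
Level 3: L, M, T

P, V, W, X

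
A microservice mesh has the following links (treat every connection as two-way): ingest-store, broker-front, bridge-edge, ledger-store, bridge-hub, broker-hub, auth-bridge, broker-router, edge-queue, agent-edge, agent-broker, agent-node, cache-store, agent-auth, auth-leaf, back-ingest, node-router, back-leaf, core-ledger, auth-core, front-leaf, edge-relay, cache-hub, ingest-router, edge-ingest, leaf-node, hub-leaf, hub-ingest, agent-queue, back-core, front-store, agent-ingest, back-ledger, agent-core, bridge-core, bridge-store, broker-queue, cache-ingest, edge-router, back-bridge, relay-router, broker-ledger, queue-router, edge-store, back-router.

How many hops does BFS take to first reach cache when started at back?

2

Level 0: back
Level 1: bridge, core, ingest, leaf, ledger, router
Level 2: agent, auth, broker, cache, edge, front, hub, node, queue, relay, store
cache first appears at level 2.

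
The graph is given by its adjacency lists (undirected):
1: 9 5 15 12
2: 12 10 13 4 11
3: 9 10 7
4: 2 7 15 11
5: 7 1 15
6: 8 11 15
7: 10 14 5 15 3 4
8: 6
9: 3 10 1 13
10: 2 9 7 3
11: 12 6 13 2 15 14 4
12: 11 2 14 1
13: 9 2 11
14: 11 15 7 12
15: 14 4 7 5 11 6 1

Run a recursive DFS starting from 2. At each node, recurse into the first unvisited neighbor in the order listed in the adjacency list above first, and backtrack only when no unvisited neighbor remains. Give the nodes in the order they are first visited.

2, 12, 11, 6, 8, 15, 14, 7, 10, 9, 3, 1, 5, 13, 4

Visit 2
2 → 12
12 → 11
11 → 6
6 → 8
6 → 15
15 → 14
14 → 7
7 → 10
10 → 9
9 → 3
9 → 1
1 → 5
9 → 13
7 → 4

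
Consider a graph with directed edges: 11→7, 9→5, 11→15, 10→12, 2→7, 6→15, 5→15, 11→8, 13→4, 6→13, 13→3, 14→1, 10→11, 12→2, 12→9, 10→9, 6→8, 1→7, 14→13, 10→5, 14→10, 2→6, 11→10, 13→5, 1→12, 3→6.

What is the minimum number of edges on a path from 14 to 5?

Level 0: 14
Level 1: 1, 10, 13
Level 2: 3, 4, 5, 7, 9, 11, 12
Level 3: 2, 6, 8, 15
5 first appears at level 2.

2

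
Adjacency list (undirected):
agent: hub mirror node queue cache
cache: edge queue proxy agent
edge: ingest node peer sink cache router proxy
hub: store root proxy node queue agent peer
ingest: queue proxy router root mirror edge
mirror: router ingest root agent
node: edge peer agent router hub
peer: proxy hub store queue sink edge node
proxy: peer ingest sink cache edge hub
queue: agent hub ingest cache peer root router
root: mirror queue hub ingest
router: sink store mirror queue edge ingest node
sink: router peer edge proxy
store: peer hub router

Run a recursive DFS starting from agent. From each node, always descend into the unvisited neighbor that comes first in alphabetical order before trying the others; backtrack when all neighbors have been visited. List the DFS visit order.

agent cache edge ingest mirror root hub node peer proxy sink router queue store

Visit agent
agent → cache
cache → edge
edge → ingest
ingest → mirror
mirror → root
root → hub
hub → node
node → peer
peer → proxy
proxy → sink
sink → router
router → queue
router → store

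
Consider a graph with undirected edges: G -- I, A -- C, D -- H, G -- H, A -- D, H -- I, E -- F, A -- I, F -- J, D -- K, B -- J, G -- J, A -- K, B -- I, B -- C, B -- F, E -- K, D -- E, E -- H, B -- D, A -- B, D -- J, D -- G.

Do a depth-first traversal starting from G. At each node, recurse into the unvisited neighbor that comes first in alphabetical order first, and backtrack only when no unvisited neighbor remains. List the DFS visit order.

G, D, A, B, C, F, E, H, I, K, J

Visit G
G → D
D → A
A → B
B → C
B → F
F → E
E → H
H → I
E → K
F → J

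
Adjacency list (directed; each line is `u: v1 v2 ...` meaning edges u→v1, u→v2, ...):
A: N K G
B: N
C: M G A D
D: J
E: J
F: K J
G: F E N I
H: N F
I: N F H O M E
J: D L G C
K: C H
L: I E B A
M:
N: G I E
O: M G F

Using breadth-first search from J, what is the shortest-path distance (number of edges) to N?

Level 0: J
Level 1: C, D, G, L
Level 2: A, B, E, F, I, M, N
Level 3: H, K, O
N first appears at level 2.

2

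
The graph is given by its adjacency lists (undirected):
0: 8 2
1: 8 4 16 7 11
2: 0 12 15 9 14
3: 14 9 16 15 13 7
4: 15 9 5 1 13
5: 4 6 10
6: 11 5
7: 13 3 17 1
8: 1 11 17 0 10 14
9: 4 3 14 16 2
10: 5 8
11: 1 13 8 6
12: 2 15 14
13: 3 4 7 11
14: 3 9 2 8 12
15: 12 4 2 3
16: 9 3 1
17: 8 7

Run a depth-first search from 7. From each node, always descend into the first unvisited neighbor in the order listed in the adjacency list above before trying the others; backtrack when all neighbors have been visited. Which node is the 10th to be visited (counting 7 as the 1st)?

0

Visit 7
7 → 13
13 → 3
3 → 14
14 → 9
9 → 4
4 → 15
15 → 12
12 → 2
2 → 0
0 → 8
8 → 1
1 → 16
1 → 11
11 → 6
6 → 5
5 → 10
8 → 17

Visit order: 7, 13, 3, 14, 9, 4, 15, 12, 2, 0, 8, 1, 16, 11, 6, 5, 10, 17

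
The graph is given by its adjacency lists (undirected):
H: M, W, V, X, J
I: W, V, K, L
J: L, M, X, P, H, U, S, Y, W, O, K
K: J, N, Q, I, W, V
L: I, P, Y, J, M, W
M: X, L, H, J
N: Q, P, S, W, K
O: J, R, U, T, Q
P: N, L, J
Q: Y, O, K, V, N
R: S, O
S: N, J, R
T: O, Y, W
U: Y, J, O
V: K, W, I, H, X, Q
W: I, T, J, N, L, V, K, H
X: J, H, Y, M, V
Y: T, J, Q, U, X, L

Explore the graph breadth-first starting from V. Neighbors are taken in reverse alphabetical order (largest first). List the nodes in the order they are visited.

Visit V; enqueue X, W, Q, K, I, H → queue [X, W, Q, K, I, H]
Visit X; enqueue Y, M, J → queue [W, Q, K, I, H, Y, M, J]
Visit W; enqueue T, N, L → queue [Q, K, I, H, Y, M, J, T, N, L]
Visit Q; enqueue O → queue [K, I, H, Y, M, J, T, N, L, O]
Visit K → queue [I, H, Y, M, J, T, N, L, O]
Visit I → queue [H, Y, M, J, T, N, L, O]
Visit H → queue [Y, M, J, T, N, L, O]
Visit Y; enqueue U → queue [M, J, T, N, L, O, U]
Visit M → queue [J, T, N, L, O, U]
Visit J; enqueue S, P → queue [T, N, L, O, U, S, P]
Visit T → queue [N, L, O, U, S, P]
Visit N → queue [L, O, U, S, P]
Visit L → queue [O, U, S, P]
Visit O; enqueue R → queue [U, S, P, R]
Visit U → queue [S, P, R]
Visit S → queue [P, R]
Visit P → queue [R]
Visit R → queue []

V, X, W, Q, K, I, H, Y, M, J, T, N, L, O, U, S, P, R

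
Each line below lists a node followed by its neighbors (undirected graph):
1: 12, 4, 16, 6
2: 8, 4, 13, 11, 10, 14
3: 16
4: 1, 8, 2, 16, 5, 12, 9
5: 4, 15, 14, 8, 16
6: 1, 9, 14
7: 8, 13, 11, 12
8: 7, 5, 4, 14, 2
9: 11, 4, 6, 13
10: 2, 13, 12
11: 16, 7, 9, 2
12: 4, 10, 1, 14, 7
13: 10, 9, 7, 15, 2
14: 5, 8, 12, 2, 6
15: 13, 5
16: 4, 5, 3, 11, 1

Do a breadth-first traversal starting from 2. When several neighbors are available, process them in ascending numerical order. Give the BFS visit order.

2 → 4 → 8 → 10 → 11 → 13 → 14 → 1 → 5 → 9 → 12 → 16 → 7 → 15 → 6 → 3

Visit 2; enqueue 4, 8, 10, 11, 13, 14 → queue [4, 8, 10, 11, 13, 14]
Visit 4; enqueue 1, 5, 9, 12, 16 → queue [8, 10, 11, 13, 14, 1, 5, 9, 12, 16]
Visit 8; enqueue 7 → queue [10, 11, 13, 14, 1, 5, 9, 12, 16, 7]
Visit 10 → queue [11, 13, 14, 1, 5, 9, 12, 16, 7]
Visit 11 → queue [13, 14, 1, 5, 9, 12, 16, 7]
Visit 13; enqueue 15 → queue [14, 1, 5, 9, 12, 16, 7, 15]
Visit 14; enqueue 6 → queue [1, 5, 9, 12, 16, 7, 15, 6]
Visit 1 → queue [5, 9, 12, 16, 7, 15, 6]
Visit 5 → queue [9, 12, 16, 7, 15, 6]
Visit 9 → queue [12, 16, 7, 15, 6]
Visit 12 → queue [16, 7, 15, 6]
Visit 16; enqueue 3 → queue [7, 15, 6, 3]
Visit 7 → queue [15, 6, 3]
Visit 15 → queue [6, 3]
Visit 6 → queue [3]
Visit 3 → queue []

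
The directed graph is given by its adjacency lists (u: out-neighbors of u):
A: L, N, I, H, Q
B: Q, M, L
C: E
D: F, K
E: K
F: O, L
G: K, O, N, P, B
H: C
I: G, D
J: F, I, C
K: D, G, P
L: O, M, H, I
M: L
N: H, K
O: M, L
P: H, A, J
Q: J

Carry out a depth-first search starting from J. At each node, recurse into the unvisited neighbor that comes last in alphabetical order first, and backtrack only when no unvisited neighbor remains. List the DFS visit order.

J, I, G, P, H, C, E, K, D, F, O, M, L, A, Q, N, B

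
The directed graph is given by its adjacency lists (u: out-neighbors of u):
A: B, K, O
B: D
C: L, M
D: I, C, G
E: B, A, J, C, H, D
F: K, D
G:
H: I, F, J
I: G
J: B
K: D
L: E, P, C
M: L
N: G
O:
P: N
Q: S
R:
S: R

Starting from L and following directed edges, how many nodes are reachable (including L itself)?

BFS from L visits: L, P, E, C, N, J, H, D, B, A, M, G, I, F, O, K
Reachable nodes: 16 of 19 total.

16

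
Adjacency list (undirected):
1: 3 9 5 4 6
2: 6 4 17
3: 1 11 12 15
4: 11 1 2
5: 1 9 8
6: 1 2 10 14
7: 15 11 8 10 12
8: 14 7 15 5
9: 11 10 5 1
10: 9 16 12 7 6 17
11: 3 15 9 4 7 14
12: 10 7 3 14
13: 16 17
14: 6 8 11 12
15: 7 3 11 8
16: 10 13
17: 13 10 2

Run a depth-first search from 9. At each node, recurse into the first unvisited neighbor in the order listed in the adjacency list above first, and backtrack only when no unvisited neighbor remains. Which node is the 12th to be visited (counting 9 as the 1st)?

Visit 9
9 → 11
11 → 3
3 → 1
1 → 5
5 → 8
8 → 14
14 → 6
6 → 2
2 → 4
2 → 17
17 → 13
13 → 16
16 → 10
10 → 12
12 → 7
7 → 15

Visit order: 9, 11, 3, 1, 5, 8, 14, 6, 2, 4, 17, 13, 16, 10, 12, 7, 15

13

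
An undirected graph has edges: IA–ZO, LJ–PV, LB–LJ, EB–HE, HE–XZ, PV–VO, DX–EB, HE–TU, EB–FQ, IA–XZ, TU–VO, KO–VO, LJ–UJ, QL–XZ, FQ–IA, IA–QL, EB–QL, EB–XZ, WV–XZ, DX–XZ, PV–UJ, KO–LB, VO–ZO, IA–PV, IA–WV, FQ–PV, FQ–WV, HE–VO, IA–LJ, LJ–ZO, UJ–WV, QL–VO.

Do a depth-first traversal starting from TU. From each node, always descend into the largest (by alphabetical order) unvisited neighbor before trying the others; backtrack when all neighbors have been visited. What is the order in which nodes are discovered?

Visit TU
TU → VO
VO → ZO
ZO → LJ
LJ → UJ
UJ → WV
WV → XZ
XZ → QL
QL → IA
IA → PV
PV → FQ
FQ → EB
EB → HE
EB → DX
LJ → LB
LB → KO

TU, VO, ZO, LJ, UJ, WV, XZ, QL, IA, PV, FQ, EB, HE, DX, LB, KO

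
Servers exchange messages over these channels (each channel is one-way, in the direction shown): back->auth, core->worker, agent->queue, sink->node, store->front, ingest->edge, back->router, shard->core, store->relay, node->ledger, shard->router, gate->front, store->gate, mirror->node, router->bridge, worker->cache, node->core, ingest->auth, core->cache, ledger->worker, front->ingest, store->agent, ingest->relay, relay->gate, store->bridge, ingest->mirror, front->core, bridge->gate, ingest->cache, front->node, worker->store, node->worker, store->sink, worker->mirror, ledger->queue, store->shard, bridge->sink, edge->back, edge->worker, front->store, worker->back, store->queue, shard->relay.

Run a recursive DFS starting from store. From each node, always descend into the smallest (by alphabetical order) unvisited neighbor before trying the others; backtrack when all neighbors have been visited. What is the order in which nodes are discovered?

Visit store
store → agent
agent → queue
store → bridge
bridge → gate
gate → front
front → core
core → cache
core → worker
worker → back
back → auth
back → router
worker → mirror
mirror → node
node → ledger
front → ingest
ingest → edge
ingest → relay
bridge → sink
store → shard

store, agent, queue, bridge, gate, front, core, cache, worker, back, auth, router, mirror, node, ledger, ingest, edge, relay, sink, shard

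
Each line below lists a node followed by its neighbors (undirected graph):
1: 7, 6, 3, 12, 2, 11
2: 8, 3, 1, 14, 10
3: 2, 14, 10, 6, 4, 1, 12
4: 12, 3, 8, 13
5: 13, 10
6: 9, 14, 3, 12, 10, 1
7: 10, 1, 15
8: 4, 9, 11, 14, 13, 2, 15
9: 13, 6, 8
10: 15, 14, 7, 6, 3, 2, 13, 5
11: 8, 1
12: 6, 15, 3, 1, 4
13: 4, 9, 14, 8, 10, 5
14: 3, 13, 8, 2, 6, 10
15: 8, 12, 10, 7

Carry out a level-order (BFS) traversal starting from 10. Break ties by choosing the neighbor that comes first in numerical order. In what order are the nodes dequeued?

Visit 10; enqueue 2, 3, 5, 6, 7, 13, 14, 15 → queue [2, 3, 5, 6, 7, 13, 14, 15]
Visit 2; enqueue 1, 8 → queue [3, 5, 6, 7, 13, 14, 15, 1, 8]
Visit 3; enqueue 4, 12 → queue [5, 6, 7, 13, 14, 15, 1, 8, 4, 12]
Visit 5 → queue [6, 7, 13, 14, 15, 1, 8, 4, 12]
Visit 6; enqueue 9 → queue [7, 13, 14, 15, 1, 8, 4, 12, 9]
Visit 7 → queue [13, 14, 15, 1, 8, 4, 12, 9]
Visit 13 → queue [14, 15, 1, 8, 4, 12, 9]
Visit 14 → queue [15, 1, 8, 4, 12, 9]
Visit 15 → queue [1, 8, 4, 12, 9]
Visit 1; enqueue 11 → queue [8, 4, 12, 9, 11]
Visit 8 → queue [4, 12, 9, 11]
Visit 4 → queue [12, 9, 11]
Visit 12 → queue [9, 11]
Visit 9 → queue [11]
Visit 11 → queue []

10, 2, 3, 5, 6, 7, 13, 14, 15, 1, 8, 4, 12, 9, 11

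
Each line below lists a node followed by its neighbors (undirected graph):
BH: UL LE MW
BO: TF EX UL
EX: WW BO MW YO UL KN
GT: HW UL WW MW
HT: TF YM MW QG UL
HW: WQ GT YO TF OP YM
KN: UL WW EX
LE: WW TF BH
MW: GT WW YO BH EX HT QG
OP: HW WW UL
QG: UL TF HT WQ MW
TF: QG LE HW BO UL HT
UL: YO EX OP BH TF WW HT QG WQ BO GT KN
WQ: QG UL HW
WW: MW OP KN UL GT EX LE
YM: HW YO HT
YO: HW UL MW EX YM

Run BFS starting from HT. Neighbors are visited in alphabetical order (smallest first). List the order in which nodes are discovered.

HT -> MW -> QG -> TF -> UL -> YM -> BH -> EX -> GT -> WW -> YO -> WQ -> BO -> HW -> LE -> KN -> OP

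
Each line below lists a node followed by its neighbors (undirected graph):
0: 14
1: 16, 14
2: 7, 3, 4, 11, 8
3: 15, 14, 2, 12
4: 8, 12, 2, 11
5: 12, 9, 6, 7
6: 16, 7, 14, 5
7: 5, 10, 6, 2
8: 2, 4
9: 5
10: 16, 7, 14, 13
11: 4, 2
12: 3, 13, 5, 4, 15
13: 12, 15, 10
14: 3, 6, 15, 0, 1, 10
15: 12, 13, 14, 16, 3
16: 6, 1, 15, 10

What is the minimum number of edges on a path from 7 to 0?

3

Level 0: 7
Level 1: 2, 5, 6, 10
Level 2: 3, 4, 8, 9, 11, 12, 13, 14, 16
Level 3: 0, 1, 15
0 first appears at level 3.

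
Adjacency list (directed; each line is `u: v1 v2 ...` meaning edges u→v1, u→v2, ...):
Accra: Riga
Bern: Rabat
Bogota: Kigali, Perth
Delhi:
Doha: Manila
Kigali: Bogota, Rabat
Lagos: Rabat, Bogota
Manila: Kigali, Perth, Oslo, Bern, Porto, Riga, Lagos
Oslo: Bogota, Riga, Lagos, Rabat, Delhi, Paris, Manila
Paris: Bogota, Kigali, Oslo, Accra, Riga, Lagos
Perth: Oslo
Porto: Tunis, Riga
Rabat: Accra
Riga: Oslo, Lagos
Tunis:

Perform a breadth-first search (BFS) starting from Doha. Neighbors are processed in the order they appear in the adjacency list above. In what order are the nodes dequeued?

Doha -> Manila -> Kigali -> Perth -> Oslo -> Bern -> Porto -> Riga -> Lagos -> Bogota -> Rabat -> Delhi -> Paris -> Tunis -> Accra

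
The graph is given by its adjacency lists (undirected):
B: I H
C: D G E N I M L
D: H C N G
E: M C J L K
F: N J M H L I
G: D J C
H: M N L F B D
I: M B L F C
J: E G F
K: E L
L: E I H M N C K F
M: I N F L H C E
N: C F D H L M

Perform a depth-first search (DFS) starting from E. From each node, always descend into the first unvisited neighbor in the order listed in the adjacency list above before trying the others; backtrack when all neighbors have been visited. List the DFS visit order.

E M I B H N C D G J F L K

Visit E
E → M
M → I
I → B
B → H
H → N
N → C
C → D
D → G
G → J
J → F
F → L
L → K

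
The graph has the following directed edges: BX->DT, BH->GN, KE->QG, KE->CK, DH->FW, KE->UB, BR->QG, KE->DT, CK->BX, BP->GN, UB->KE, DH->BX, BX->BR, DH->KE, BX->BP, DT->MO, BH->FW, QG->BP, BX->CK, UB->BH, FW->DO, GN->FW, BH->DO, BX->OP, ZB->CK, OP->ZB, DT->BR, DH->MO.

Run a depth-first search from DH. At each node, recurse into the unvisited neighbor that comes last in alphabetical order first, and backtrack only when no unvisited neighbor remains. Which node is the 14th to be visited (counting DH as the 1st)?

Visit DH
DH → MO
DH → KE
KE → UB
UB → BH
BH → GN
GN → FW
FW → DO
KE → QG
QG → BP
KE → DT
DT → BR
KE → CK
CK → BX
BX → OP
OP → ZB

Visit order: DH, MO, KE, UB, BH, GN, FW, DO, QG, BP, DT, BR, CK, BX, OP, ZB

BX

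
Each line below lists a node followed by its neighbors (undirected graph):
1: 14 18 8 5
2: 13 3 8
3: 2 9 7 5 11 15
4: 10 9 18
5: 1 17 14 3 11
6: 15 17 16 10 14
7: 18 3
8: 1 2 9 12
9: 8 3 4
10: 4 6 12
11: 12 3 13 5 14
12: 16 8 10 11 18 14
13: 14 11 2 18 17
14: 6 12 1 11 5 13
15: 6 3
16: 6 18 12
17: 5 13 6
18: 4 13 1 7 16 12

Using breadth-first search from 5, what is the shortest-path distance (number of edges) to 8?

Level 0: 5
Level 1: 1, 3, 11, 14, 17
Level 2: 2, 6, 7, 8, 9, 12, 13, 15, 18
Level 3: 4, 10, 16
8 first appears at level 2.

2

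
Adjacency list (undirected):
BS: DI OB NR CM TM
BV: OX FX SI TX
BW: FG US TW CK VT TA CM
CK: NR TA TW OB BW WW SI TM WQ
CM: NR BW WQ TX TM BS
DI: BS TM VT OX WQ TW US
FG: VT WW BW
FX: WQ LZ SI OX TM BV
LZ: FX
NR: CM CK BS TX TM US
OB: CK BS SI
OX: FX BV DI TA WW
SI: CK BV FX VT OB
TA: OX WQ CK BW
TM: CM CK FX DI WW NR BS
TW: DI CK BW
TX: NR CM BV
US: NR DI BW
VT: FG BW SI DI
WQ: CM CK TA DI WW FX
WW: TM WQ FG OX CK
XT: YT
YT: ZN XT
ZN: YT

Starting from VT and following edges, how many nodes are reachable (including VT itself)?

BFS from VT visits: VT, BW, DI, FG, SI, CK, CM, TA, TW, US, BS, OX, TM, WQ, WW, BV, FX, OB, NR, TX, LZ
Reachable nodes: 21 of 24 total.

21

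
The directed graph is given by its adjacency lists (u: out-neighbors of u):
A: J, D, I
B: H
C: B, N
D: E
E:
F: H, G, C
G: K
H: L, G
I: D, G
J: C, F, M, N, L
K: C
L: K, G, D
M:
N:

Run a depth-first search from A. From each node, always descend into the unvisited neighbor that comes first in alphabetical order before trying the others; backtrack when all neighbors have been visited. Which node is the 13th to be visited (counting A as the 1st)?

F

Visit A
A → D
D → E
A → I
I → G
G → K
K → C
C → B
B → H
H → L
C → N
A → J
J → F
J → M

Visit order: A, D, E, I, G, K, C, B, H, L, N, J, F, M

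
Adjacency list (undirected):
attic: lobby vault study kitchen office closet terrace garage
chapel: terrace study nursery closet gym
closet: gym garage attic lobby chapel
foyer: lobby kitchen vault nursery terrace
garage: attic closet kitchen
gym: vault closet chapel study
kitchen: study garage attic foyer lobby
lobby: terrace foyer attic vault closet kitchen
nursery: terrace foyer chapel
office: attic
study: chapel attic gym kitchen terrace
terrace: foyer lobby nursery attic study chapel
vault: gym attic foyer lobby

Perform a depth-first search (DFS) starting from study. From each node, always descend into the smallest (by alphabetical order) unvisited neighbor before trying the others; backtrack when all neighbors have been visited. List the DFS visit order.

Visit study
study → attic
attic → closet
closet → chapel
chapel → gym
gym → vault
vault → foyer
foyer → kitchen
kitchen → garage
kitchen → lobby
lobby → terrace
terrace → nursery
attic → office

study, attic, closet, chapel, gym, vault, foyer, kitchen, garage, lobby, terrace, nursery, office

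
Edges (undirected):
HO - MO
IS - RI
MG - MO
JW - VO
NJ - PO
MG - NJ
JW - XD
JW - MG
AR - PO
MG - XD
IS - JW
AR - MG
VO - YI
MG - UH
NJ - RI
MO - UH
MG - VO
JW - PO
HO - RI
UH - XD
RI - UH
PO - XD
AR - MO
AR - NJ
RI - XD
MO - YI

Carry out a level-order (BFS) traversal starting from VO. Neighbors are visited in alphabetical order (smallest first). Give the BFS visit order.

Visit VO; enqueue JW, MG, YI → queue [JW, MG, YI]
Visit JW; enqueue IS, PO, XD → queue [MG, YI, IS, PO, XD]
Visit MG; enqueue AR, MO, NJ, UH → queue [YI, IS, PO, XD, AR, MO, NJ, UH]
Visit YI → queue [IS, PO, XD, AR, MO, NJ, UH]
Visit IS; enqueue RI → queue [PO, XD, AR, MO, NJ, UH, RI]
Visit PO → queue [XD, AR, MO, NJ, UH, RI]
Visit XD → queue [AR, MO, NJ, UH, RI]
Visit AR → queue [MO, NJ, UH, RI]
Visit MO; enqueue HO → queue [NJ, UH, RI, HO]
Visit NJ → queue [UH, RI, HO]
Visit UH → queue [RI, HO]
Visit RI → queue [HO]
Visit HO → queue []

VO JW MG YI IS PO XD AR MO NJ UH RI HO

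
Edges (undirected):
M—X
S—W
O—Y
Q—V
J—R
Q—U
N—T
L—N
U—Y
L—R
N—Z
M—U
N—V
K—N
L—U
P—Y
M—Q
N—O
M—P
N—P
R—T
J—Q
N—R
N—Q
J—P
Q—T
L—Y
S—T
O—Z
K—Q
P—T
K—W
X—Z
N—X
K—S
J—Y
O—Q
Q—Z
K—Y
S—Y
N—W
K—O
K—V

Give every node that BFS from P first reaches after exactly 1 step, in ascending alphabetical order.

Level 0: P
Level 1: J, M, N, T, Y
Level 2: K, L, O, Q, R, S, U, V, W, X, Z

J, M, N, T, Y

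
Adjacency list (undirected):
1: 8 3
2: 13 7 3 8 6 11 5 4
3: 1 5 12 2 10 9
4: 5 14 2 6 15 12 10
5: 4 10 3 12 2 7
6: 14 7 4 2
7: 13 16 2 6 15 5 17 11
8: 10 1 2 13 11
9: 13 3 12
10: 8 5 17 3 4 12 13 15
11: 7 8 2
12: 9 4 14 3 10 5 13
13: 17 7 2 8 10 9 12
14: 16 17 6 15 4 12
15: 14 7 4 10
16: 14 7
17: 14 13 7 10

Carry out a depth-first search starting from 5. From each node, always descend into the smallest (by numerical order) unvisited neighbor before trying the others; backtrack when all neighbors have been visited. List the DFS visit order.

5 -> 2 -> 3 -> 1 -> 8 -> 10 -> 4 -> 6 -> 7 -> 11 -> 13 -> 9 -> 12 -> 14 -> 15 -> 16 -> 17

Visit 5
5 → 2
2 → 3
3 → 1
1 → 8
8 → 10
10 → 4
4 → 6
6 → 7
7 → 11
7 → 13
13 → 9
9 → 12
12 → 14
14 → 15
14 → 16
14 → 17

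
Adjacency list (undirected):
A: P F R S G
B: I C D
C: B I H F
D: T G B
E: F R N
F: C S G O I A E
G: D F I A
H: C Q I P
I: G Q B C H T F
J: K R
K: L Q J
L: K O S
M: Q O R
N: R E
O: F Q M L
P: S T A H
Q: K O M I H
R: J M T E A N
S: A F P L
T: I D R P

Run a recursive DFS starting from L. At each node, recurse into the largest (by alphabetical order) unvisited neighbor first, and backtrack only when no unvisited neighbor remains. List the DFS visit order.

Visit L
L → S
S → P
P → T
T → R
R → N
N → E
E → F
F → O
O → Q
Q → M
Q → K
K → J
Q → I
I → H
H → C
C → B
B → D
D → G
G → A

L, S, P, T, R, N, E, F, O, Q, M, K, J, I, H, C, B, D, G, A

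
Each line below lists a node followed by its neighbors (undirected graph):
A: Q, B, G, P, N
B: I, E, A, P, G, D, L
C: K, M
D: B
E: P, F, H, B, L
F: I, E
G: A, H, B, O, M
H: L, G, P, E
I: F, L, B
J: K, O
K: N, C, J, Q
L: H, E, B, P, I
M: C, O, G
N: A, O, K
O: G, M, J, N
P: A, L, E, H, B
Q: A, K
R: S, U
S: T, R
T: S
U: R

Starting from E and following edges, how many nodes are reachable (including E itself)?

17

BFS from E visits: E, B, F, H, L, P, A, D, G, I, N, Q, M, O, K, C, J
Reachable nodes: 17 of 21 total.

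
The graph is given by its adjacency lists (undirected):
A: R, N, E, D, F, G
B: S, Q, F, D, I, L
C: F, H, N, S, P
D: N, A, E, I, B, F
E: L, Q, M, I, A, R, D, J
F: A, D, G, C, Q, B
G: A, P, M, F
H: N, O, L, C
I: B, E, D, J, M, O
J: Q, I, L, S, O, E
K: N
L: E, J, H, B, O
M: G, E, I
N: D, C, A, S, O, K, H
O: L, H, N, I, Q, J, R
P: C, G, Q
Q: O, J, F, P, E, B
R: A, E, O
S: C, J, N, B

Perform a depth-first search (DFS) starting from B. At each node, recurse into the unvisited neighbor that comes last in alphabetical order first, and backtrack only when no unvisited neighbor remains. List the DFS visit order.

B S N O R E Q P G M I J L H C F D A K

Visit B
B → S
S → N
N → O
O → R
R → E
E → Q
Q → P
P → G
G → M
M → I
I → J
J → L
L → H
H → C
C → F
F → D
D → A
N → K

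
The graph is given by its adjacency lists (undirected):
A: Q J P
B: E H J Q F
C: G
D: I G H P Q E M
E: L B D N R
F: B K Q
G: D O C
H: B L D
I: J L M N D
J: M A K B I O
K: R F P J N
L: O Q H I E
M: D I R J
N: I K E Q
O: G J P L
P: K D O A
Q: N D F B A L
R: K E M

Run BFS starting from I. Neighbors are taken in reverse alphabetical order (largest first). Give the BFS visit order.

Visit I; enqueue N, M, L, J, D → queue [N, M, L, J, D]
Visit N; enqueue Q, K, E → queue [M, L, J, D, Q, K, E]
Visit M; enqueue R → queue [L, J, D, Q, K, E, R]
Visit L; enqueue O, H → queue [J, D, Q, K, E, R, O, H]
Visit J; enqueue B, A → queue [D, Q, K, E, R, O, H, B, A]
Visit D; enqueue P, G → queue [Q, K, E, R, O, H, B, A, P, G]
Visit Q; enqueue F → queue [K, E, R, O, H, B, A, P, G, F]
Visit K → queue [E, R, O, H, B, A, P, G, F]
Visit E → queue [R, O, H, B, A, P, G, F]
Visit R → queue [O, H, B, A, P, G, F]
Visit O → queue [H, B, A, P, G, F]
Visit H → queue [B, A, P, G, F]
Visit B → queue [A, P, G, F]
Visit A → queue [P, G, F]
Visit P → queue [G, F]
Visit G; enqueue C → queue [F, C]
Visit F → queue [C]
Visit C → queue []

I N M L J D Q K E R O H B A P G F C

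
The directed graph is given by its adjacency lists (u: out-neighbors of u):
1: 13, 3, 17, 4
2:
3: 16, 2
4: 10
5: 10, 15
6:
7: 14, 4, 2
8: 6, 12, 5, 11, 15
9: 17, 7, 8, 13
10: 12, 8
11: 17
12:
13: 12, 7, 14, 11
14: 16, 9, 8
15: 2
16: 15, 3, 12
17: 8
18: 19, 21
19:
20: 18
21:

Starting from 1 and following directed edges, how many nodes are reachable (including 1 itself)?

17

BFS from 1 visits: 1, 17, 13, 4, 3, 8, 14, 12, 11, 7, 10, 16, 2, 15, 6, 5, 9
Reachable nodes: 17 of 21 total.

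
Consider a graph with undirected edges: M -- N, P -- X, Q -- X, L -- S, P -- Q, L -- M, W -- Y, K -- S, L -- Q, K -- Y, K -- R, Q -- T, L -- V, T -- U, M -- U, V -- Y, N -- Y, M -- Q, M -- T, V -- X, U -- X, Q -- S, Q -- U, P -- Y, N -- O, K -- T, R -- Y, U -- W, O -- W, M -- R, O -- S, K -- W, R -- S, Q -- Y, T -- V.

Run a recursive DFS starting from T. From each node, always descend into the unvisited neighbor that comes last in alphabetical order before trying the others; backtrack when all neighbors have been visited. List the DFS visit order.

T, V, Y, W, U, X, Q, S, R, M, N, O, L, K, P

Visit T
T → V
V → Y
Y → W
W → U
U → X
X → Q
Q → S
S → R
R → M
M → N
N → O
M → L
R → K
Q → P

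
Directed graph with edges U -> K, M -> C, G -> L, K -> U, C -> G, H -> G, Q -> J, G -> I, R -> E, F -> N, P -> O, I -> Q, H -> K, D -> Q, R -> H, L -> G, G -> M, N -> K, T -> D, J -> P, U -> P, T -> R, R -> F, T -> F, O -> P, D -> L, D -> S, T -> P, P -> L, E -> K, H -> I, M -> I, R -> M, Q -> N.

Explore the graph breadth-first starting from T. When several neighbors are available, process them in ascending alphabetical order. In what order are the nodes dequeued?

T -> D -> F -> P -> R -> L -> Q -> S -> N -> O -> E -> H -> M -> G -> J -> K -> I -> C -> U

Visit T; enqueue D, F, P, R → queue [D, F, P, R]
Visit D; enqueue L, Q, S → queue [F, P, R, L, Q, S]
Visit F; enqueue N → queue [P, R, L, Q, S, N]
Visit P; enqueue O → queue [R, L, Q, S, N, O]
Visit R; enqueue E, H, M → queue [L, Q, S, N, O, E, H, M]
Visit L; enqueue G → queue [Q, S, N, O, E, H, M, G]
Visit Q; enqueue J → queue [S, N, O, E, H, M, G, J]
Visit S → queue [N, O, E, H, M, G, J]
Visit N; enqueue K → queue [O, E, H, M, G, J, K]
Visit O → queue [E, H, M, G, J, K]
Visit E → queue [H, M, G, J, K]
Visit H; enqueue I → queue [M, G, J, K, I]
Visit M; enqueue C → queue [G, J, K, I, C]
Visit G → queue [J, K, I, C]
Visit J → queue [K, I, C]
Visit K; enqueue U → queue [I, C, U]
Visit I → queue [C, U]
Visit C → queue [U]
Visit U → queue []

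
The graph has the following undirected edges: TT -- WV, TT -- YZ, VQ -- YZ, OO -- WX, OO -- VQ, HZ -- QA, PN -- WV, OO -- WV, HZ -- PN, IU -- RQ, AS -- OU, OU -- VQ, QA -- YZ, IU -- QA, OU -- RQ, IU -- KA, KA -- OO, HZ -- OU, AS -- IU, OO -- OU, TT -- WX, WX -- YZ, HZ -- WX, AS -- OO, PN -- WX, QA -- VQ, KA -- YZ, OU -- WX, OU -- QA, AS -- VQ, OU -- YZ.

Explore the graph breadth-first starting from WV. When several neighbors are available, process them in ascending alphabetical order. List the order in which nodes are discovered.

Visit WV; enqueue OO, PN, TT → queue [OO, PN, TT]
Visit OO; enqueue AS, KA, OU, VQ, WX → queue [PN, TT, AS, KA, OU, VQ, WX]
Visit PN; enqueue HZ → queue [TT, AS, KA, OU, VQ, WX, HZ]
Visit TT; enqueue YZ → queue [AS, KA, OU, VQ, WX, HZ, YZ]
Visit AS; enqueue IU → queue [KA, OU, VQ, WX, HZ, YZ, IU]
Visit KA → queue [OU, VQ, WX, HZ, YZ, IU]
Visit OU; enqueue QA, RQ → queue [VQ, WX, HZ, YZ, IU, QA, RQ]
Visit VQ → queue [WX, HZ, YZ, IU, QA, RQ]
Visit WX → queue [HZ, YZ, IU, QA, RQ]
Visit HZ → queue [YZ, IU, QA, RQ]
Visit YZ → queue [IU, QA, RQ]
Visit IU → queue [QA, RQ]
Visit QA → queue [RQ]
Visit RQ → queue []

WV OO PN TT AS KA OU VQ WX HZ YZ IU QA RQ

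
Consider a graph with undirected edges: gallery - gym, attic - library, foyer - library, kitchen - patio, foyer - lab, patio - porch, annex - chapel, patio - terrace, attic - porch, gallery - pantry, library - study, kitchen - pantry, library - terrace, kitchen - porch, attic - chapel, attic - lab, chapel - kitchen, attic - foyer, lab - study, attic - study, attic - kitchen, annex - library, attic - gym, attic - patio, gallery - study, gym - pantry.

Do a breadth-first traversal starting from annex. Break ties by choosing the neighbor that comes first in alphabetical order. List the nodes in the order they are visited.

annex, chapel, library, attic, kitchen, foyer, study, terrace, gym, lab, patio, porch, pantry, gallery

Visit annex; enqueue chapel, library → queue [chapel, library]
Visit chapel; enqueue attic, kitchen → queue [library, attic, kitchen]
Visit library; enqueue foyer, study, terrace → queue [attic, kitchen, foyer, study, terrace]
Visit attic; enqueue gym, lab, patio, porch → queue [kitchen, foyer, study, terrace, gym, lab, patio, porch]
Visit kitchen; enqueue pantry → queue [foyer, study, terrace, gym, lab, patio, porch, pantry]
Visit foyer → queue [study, terrace, gym, lab, patio, porch, pantry]
Visit study; enqueue gallery → queue [terrace, gym, lab, patio, porch, pantry, gallery]
Visit terrace → queue [gym, lab, patio, porch, pantry, gallery]
Visit gym → queue [lab, patio, porch, pantry, gallery]
Visit lab → queue [patio, porch, pantry, gallery]
Visit patio → queue [porch, pantry, gallery]
Visit porch → queue [pantry, gallery]
Visit pantry → queue [gallery]
Visit gallery → queue []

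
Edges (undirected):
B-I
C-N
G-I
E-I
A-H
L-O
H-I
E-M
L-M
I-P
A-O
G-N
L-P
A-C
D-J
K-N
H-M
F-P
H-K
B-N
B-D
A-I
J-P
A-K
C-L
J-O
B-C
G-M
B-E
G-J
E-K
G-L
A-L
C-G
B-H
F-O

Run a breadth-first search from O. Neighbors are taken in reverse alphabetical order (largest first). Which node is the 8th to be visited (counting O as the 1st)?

Visit O; enqueue L, J, F, A → queue [L, J, F, A]
Visit L; enqueue P, M, G, C → queue [J, F, A, P, M, G, C]
Visit J; enqueue D → queue [F, A, P, M, G, C, D]
Visit F → queue [A, P, M, G, C, D]
Visit A; enqueue K, I, H → queue [P, M, G, C, D, K, I, H]
Visit P → queue [M, G, C, D, K, I, H]
Visit M; enqueue E → queue [G, C, D, K, I, H, E]
Visit G; enqueue N → queue [C, D, K, I, H, E, N]
Visit C; enqueue B → queue [D, K, I, H, E, N, B]
Visit D → queue [K, I, H, E, N, B]
Visit K → queue [I, H, E, N, B]
Visit I → queue [H, E, N, B]
Visit H → queue [E, N, B]
Visit E → queue [N, B]
Visit N → queue [B]
Visit B → queue []

Visit order: O, L, J, F, A, P, M, G, C, D, K, I, H, E, N, B

G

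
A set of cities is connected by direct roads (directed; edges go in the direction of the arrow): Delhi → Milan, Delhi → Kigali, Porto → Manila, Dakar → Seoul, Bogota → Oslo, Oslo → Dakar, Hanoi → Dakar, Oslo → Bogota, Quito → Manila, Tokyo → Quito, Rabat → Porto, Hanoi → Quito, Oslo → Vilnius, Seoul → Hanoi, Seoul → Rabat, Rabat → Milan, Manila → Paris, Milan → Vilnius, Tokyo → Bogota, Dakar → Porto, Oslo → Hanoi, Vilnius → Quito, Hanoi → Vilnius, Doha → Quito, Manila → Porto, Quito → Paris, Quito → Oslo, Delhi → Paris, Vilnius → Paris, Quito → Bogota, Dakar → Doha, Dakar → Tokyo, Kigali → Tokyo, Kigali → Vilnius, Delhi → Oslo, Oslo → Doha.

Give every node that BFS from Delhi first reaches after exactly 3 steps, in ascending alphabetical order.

Level 0: Delhi
Level 1: Kigali, Milan, Oslo, Paris
Level 2: Bogota, Dakar, Doha, Hanoi, Tokyo, Vilnius
Level 3: Porto, Quito, Seoul
Level 4: Manila, Rabat

Porto, Quito, Seoul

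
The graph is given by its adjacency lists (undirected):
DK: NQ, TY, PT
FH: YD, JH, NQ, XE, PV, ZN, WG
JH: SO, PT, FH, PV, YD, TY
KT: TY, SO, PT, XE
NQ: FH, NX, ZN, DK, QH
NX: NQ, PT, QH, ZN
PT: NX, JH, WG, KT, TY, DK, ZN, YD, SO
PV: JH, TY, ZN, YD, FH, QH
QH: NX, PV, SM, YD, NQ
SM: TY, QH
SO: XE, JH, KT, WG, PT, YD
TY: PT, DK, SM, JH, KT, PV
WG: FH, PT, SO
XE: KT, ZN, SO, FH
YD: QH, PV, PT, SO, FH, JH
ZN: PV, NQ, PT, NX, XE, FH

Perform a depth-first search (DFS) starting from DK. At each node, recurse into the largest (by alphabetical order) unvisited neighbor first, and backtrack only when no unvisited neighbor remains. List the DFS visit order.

Visit DK
DK → TY
TY → SM
SM → QH
QH → YD
YD → SO
SO → XE
XE → ZN
ZN → PV
PV → JH
JH → PT
PT → WG
WG → FH
FH → NQ
NQ → NX
PT → KT

DK, TY, SM, QH, YD, SO, XE, ZN, PV, JH, PT, WG, FH, NQ, NX, KT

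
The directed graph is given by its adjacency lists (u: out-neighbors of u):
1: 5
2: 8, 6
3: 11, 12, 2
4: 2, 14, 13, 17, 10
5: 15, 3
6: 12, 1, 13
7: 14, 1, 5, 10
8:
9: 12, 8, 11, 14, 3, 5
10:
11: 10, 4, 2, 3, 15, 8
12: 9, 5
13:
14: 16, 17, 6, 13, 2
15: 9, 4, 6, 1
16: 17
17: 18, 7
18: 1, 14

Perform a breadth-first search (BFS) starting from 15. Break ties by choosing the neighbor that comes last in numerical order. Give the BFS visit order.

Visit 15; enqueue 9, 6, 4, 1 → queue [9, 6, 4, 1]
Visit 9; enqueue 14, 12, 11, 8, 5, 3 → queue [6, 4, 1, 14, 12, 11, 8, 5, 3]
Visit 6; enqueue 13 → queue [4, 1, 14, 12, 11, 8, 5, 3, 13]
Visit 4; enqueue 17, 10, 2 → queue [1, 14, 12, 11, 8, 5, 3, 13, 17, 10, 2]
Visit 1 → queue [14, 12, 11, 8, 5, 3, 13, 17, 10, 2]
Visit 14; enqueue 16 → queue [12, 11, 8, 5, 3, 13, 17, 10, 2, 16]
Visit 12 → queue [11, 8, 5, 3, 13, 17, 10, 2, 16]
Visit 11 → queue [8, 5, 3, 13, 17, 10, 2, 16]
Visit 8 → queue [5, 3, 13, 17, 10, 2, 16]
Visit 5 → queue [3, 13, 17, 10, 2, 16]
Visit 3 → queue [13, 17, 10, 2, 16]
Visit 13 → queue [17, 10, 2, 16]
Visit 17; enqueue 18, 7 → queue [10, 2, 16, 18, 7]
Visit 10 → queue [2, 16, 18, 7]
Visit 2 → queue [16, 18, 7]
Visit 16 → queue [18, 7]
Visit 18 → queue [7]
Visit 7 → queue []

15, 9, 6, 4, 1, 14, 12, 11, 8, 5, 3, 13, 17, 10, 2, 16, 18, 7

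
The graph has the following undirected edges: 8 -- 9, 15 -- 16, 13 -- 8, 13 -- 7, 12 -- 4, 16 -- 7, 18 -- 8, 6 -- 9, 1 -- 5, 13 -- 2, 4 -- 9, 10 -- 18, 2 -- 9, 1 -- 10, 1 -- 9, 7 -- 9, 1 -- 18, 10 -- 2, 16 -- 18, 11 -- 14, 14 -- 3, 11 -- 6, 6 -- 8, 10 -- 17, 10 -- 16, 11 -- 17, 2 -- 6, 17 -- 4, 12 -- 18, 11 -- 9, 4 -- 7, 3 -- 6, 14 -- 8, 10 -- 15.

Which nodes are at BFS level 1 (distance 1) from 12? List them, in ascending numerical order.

4, 18

Level 0: 12
Level 1: 4, 18
Level 2: 1, 7, 8, 9, 10, 16, 17
Level 3: 2, 5, 6, 11, 13, 14, 15
Level 4: 3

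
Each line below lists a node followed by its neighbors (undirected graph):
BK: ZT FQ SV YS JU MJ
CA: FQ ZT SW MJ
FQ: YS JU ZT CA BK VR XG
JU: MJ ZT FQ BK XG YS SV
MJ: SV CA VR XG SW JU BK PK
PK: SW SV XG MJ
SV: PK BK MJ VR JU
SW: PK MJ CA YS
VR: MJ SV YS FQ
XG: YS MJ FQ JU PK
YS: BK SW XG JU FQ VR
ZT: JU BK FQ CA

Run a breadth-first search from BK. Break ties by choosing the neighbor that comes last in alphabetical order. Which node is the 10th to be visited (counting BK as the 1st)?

VR

Visit BK; enqueue ZT, YS, SV, MJ, JU, FQ → queue [ZT, YS, SV, MJ, JU, FQ]
Visit ZT; enqueue CA → queue [YS, SV, MJ, JU, FQ, CA]
Visit YS; enqueue XG, VR, SW → queue [SV, MJ, JU, FQ, CA, XG, VR, SW]
Visit SV; enqueue PK → queue [MJ, JU, FQ, CA, XG, VR, SW, PK]
Visit MJ → queue [JU, FQ, CA, XG, VR, SW, PK]
Visit JU → queue [FQ, CA, XG, VR, SW, PK]
Visit FQ → queue [CA, XG, VR, SW, PK]
Visit CA → queue [XG, VR, SW, PK]
Visit XG → queue [VR, SW, PK]
Visit VR → queue [SW, PK]
Visit SW → queue [PK]
Visit PK → queue []

Visit order: BK, ZT, YS, SV, MJ, JU, FQ, CA, XG, VR, SW, PK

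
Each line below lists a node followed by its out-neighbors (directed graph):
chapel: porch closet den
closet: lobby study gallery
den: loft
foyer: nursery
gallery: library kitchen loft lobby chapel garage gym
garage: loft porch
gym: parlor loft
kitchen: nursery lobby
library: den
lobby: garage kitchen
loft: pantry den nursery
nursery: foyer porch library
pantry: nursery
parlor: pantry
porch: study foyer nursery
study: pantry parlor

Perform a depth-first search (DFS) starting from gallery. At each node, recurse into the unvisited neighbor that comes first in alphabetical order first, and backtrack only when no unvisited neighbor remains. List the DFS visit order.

Visit gallery
gallery → chapel
chapel → closet
closet → lobby
lobby → garage
garage → loft
loft → den
loft → nursery
nursery → foyer
nursery → library
nursery → porch
porch → study
study → pantry
study → parlor
lobby → kitchen
gallery → gym

gallery → chapel → closet → lobby → garage → loft → den → nursery → foyer → library → porch → study → pantry → parlor → kitchen → gym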